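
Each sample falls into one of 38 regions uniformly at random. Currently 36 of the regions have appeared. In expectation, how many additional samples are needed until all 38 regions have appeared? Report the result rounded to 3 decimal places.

With k distinct regions already seen, the next new one takes an expected 38/(38-k) samples.
Sum over k = 36,...,37: E = 38/2 + 38/1 = 57.0000.

57.000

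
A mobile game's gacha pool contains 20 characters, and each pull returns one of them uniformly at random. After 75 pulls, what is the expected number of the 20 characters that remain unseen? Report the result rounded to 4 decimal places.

0.4269

For each character, P(unseen after 75) = (19/20)^75 = 0.02134.
By linearity of expectation, E[unseen] = 20·(19/20)^75 = 0.42687.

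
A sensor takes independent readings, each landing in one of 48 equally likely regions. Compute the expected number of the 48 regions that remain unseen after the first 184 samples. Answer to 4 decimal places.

For each region, P(unseen after 184) = (47/48)^184 = 0.02078.
By linearity of expectation, E[unseen] = 48·(47/48)^184 = 0.99738.

0.9974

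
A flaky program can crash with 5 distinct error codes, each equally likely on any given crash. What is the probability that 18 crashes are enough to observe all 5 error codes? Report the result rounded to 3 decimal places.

0.911

Let A_i be the event that error code i is missing after 18 crashes. By inclusion–exclusion on the A_i,
P(all seen) = Σ_{j=0}^{5} (-1)^j C(5,j)((5-j)/5)^18
= 1.0000 - 0.0901 + 0.0010 - 0.0000 + 0.0000 - 0.0000
= 0.9109.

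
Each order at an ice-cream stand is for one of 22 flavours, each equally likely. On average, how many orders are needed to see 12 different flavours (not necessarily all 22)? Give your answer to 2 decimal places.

16.76

Going from k to k+1 distinct takes a geometric number of orders with mean 22/(22-k).
Sum over k = 0,...,11: E = 22/22 + 22/21 + 22/20 + ... + 22/12 + 22/11 = 16.761.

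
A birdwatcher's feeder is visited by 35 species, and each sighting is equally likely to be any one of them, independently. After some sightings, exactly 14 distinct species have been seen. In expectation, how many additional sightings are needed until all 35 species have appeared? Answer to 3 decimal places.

127.588

From k distinct to k+1 distinct takes on average 35/(35-k) sightings.
Sum over k = 14,...,34: E = 35/21 + 35/20 + 35/19 + ... + 35/2 + 35/1 = 127.5876.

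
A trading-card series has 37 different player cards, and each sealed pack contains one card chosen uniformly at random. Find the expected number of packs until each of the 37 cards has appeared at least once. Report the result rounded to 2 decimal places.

155.46

Split into phases: going from k distinct to k+1 distinct takes on average 37/(37-k) packs.
E[T] = 37/37 + 37/36 + 37/35 + ... + 37/2 + 37/1 = 37·H_{37}.
H_{37} = 4.202, so E[T] = 155.459.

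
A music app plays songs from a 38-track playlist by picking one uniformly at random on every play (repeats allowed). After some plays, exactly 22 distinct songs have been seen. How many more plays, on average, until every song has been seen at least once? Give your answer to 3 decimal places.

128.468

From k distinct to k+1 distinct takes on average 38/(38-k) plays.
Sum over k = 22,...,37: E = 38/16 + 38/15 + 38/14 + ... + 38/2 + 38/1 = 128.4677.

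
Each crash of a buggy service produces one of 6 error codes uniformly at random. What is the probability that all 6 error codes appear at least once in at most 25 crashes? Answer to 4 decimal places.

0.9377

Let A_i be the event that error code i is missing after 25 crashes. By inclusion–exclusion on the A_i,
P(all seen) = Σ_{j=0}^{6} (-1)^j C(6,j)((6-j)/6)^25
= 1.00000 - 0.06290 + 0.00059 - 0.00000 + 0.00000 - 0.00000 + 0.00000
= 0.93770.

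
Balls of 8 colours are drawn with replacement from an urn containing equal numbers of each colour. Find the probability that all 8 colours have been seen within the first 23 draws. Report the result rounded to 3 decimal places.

0.665

Let A_i be the event that colour i is missing after 23 draws. By inclusion–exclusion on the A_i,
P(all seen) = Σ_{j=0}^{8} (-1)^j C(8,j)((8-j)/8)^23
= 1.0000 - 0.3709 + 0.0375 - 0.0011 + 0.0000 - 0.0000 + 0.0000 - 0.0000 + 0.0000
= 0.6654.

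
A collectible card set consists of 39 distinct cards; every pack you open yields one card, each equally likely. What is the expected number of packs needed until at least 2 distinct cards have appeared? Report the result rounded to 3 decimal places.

Going from k to k+1 distinct takes a geometric number of packs with mean 39/(39-k).
Sum over k = 0,...,1: E = 39/39 + 39/38 = 2.0263.

2.026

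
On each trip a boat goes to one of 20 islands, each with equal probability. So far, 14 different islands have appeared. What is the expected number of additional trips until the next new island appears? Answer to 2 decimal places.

3.33

The number of trips until the next new island is geometric with success probability 6/20, so its mean is 20/6.
E = 20/6 = 3.333.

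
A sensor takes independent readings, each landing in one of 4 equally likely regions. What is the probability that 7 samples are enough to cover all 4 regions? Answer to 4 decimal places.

0.5127

Let A_i be the event that region i is missing after 7 samples. By inclusion–exclusion on the A_i,
P(all seen) = Σ_{j=0}^{4} (-1)^j C(4,j)((4-j)/4)^7
= 1.00000 - 0.53394 + 0.04688 - 0.00024 + 0.00000
= 0.51270.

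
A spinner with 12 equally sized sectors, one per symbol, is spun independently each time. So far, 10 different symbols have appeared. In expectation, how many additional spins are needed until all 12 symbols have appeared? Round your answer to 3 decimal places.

The wait to go from k to k+1 distinct symbols is geometric with mean 12/(12-k).
Sum over k = 10,...,11: E = 12/2 + 12/1 = 18.0000.

18.000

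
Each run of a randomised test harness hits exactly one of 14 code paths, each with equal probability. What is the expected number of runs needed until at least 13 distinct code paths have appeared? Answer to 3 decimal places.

31.522

Going from k to k+1 distinct takes a geometric number of runs with mean 14/(14-k).
Sum over k = 0,...,12: E = 14/14 + 14/13 + 14/12 + ... + 14/3 + 14/2 = 31.5219.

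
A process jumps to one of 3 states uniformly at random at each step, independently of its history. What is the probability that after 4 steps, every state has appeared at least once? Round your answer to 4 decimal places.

0.4444

By inclusion–exclusion over which states are missing,
P(all seen) = Σ_{j=0}^{3} (-1)^j C(3,j)((3-j)/3)^4
= 1.00000 - 0.59259 + 0.03704 - 0.00000
= 0.44444.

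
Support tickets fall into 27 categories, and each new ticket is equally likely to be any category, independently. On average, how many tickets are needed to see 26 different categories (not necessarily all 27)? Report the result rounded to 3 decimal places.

78.069

Going from k to k+1 distinct takes a geometric number of tickets with mean 27/(27-k).
Sum over k = 0,...,25: E = 27/27 + 27/26 + 27/25 + ... + 27/3 + 27/2 = 78.0693.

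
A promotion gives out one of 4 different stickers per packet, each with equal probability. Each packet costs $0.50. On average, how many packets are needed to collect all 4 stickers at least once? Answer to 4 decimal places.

8.3333

The wait to go from k to k+1 distinct stickers is geometric with mean 4/(4-k).
E[T] = 4/4 + 4/3 + 4/2 + 4/1 = 4·H_{4}.
H_{4} = 2.08333, so E[T] = 8.33333.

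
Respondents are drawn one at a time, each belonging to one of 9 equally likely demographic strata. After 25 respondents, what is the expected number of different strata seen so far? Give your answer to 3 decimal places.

8.526

For each stratum, P(seen in 25 respondents) = 1 - (8/9)^25 = 0.9474.
By linearity of expectation, E[distinct seen] = 9·(1 - (8/9)^25) = 8.5264.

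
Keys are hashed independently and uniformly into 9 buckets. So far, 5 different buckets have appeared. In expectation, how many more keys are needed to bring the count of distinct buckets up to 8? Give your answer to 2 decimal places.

With k distinct buckets already seen, the next new one takes an expected 9/(9-k) keys.
Sum over k = 5,...,7: E = 9/4 + 9/3 + 9/2 = 9.750.

9.75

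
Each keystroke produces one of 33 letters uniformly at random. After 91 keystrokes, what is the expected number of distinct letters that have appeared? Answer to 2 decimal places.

For each letter, P(seen in 91 keystrokes) = 1 - (32/33)^91 = 0.939.
By linearity of expectation, E[distinct seen] = 33·(1 - (32/33)^91) = 30.994.

30.99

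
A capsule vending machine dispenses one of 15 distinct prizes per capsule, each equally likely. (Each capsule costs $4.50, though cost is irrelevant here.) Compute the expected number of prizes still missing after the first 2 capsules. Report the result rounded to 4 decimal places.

13.0667

For each prize, P(unseen after 2) = (14/15)^2 = 0.87111.
By linearity of expectation, E[unseen] = 15·(14/15)^2 = 13.06667.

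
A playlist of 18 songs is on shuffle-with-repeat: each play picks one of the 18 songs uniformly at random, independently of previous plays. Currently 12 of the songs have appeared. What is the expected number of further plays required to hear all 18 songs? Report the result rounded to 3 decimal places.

44.100

With k distinct songs already seen, the next new one takes an expected 18/(18-k) plays.
Sum over k = 12,...,17: E = 18/6 + 18/5 + 18/4 + 18/3 + 18/2 + 18/1 = 44.1000.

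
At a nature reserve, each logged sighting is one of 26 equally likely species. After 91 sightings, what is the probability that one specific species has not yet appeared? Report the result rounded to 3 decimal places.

On each sighting the fixed species fails to appear with probability 25/26.
P(still missing after 91) = (25/26)^91 = 0.0282.

0.028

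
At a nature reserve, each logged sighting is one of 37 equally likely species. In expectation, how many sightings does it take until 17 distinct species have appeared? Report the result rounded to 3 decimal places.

22.342

Going from k to k+1 distinct takes a geometric number of sightings with mean 37/(37-k).
Sum over k = 0,...,16: E = 37/37 + 37/36 + 37/35 + ... + 37/22 + 37/21 = 22.3423.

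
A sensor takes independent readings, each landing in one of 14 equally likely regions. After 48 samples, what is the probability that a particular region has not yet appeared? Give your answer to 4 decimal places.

0.0285

On each sample the fixed region fails to appear with probability 13/14.
P(still missing after 48) = (13/14)^48 = 0.02852.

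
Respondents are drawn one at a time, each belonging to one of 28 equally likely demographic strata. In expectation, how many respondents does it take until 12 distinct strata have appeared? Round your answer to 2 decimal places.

Going from k to k+1 distinct takes a geometric number of respondents with mean 28/(28-k).
Sum over k = 0,...,11: E = 28/28 + 28/27 + 28/26 + ... + 28/18 + 28/17 = 15.300.

15.30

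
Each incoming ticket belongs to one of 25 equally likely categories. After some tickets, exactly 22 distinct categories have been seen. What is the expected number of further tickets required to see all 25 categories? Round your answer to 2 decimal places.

With k distinct categories already seen, the next new one takes an expected 25/(25-k) tickets.
Sum over k = 22,...,24: E = 25/3 + 25/2 + 25/1 = 45.833.

45.83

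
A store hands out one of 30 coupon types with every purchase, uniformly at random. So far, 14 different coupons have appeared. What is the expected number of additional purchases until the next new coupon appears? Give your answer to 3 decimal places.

1.875

The number of purchases until the next new coupon is geometric with success probability 16/30, so its mean is 30/16.
E = 30/16 = 1.8750.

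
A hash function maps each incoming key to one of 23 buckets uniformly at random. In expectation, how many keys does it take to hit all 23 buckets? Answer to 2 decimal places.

85.89

The wait to go from k to k+1 distinct buckets is geometric with mean 23/(23-k).
E[T] = 23/23 + 23/22 + 23/21 + ... + 23/2 + 23/1 = 23·H_{23}.
H_{23} = 3.734, so E[T] = 85.889.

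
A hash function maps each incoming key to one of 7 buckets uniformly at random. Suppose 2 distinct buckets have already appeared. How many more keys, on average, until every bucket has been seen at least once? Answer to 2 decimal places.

From k distinct to k+1 distinct takes on average 7/(7-k) keys.
Sum over k = 2,...,6: E = 7/5 + 7/4 + 7/3 + 7/2 + 7/1 = 15.983.

15.98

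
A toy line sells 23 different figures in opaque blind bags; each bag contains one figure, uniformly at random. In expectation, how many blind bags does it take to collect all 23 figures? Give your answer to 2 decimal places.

85.89

After k distinct figures have appeared, the next blind bag gives a new one with probability (23-k)/23, so the expected wait for the (k+1)-th is 23/(23-k).
E[T] = 23/23 + 23/22 + 23/21 + ... + 23/2 + 23/1 = 23·H_{23}.
H_{23} = 3.734, so E[T] = 85.889.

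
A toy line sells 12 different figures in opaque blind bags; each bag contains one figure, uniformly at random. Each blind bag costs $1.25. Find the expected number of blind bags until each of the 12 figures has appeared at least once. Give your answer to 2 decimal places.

37.24

After k distinct figures have appeared, the next blind bag gives a new one with probability (12-k)/12, so the expected wait for the (k+1)-th is 12/(12-k).
E[T] = 12/12 + 12/11 + 12/10 + ... + 12/2 + 12/1 = 12·H_{12}.
H_{12} = 3.103, so E[T] = 37.239.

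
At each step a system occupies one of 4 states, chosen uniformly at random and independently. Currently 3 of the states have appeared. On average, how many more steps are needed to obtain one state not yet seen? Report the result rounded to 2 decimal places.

4.00

The number of steps until the next new state is geometric with success probability 1/4, so its mean is 4/1.
E = 4/1 = 4.000.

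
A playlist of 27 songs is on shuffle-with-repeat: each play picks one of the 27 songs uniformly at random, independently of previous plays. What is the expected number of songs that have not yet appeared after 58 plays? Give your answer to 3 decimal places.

3.025

For each song, P(unseen after 58) = (26/27)^58 = 0.1120.
By linearity of expectation, E[unseen] = 27·(26/27)^58 = 3.0250.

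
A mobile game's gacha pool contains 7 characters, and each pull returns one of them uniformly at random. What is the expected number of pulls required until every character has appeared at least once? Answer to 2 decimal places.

Split into phases: going from k distinct to k+1 distinct takes on average 7/(7-k) pulls.
E[T] = 7/7 + 7/6 + 7/5 + ... + 7/2 + 7/1 = 7·H_{7}.
H_{7} = 2.593, so E[T] = 18.150.

18.15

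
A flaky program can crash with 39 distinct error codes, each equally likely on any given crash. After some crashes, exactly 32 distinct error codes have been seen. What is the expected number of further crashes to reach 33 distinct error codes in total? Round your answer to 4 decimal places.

From k distinct to k+1 distinct takes on average 39/(39-k) crashes.
Only the k = 32 term is needed: E = 39/7 = 5.57143.

5.5714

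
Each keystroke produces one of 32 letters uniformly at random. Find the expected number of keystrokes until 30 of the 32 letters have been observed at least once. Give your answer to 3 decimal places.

Going from k to k+1 distinct takes a geometric number of keystrokes with mean 32/(32-k).
Sum over k = 0,...,29: E = 32/32 + 32/31 + 32/30 + ... + 32/4 + 32/3 = 81.8718.

81.872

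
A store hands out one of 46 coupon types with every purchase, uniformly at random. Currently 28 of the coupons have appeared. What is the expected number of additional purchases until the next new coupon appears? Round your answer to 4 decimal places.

The number of purchases until the next new coupon is geometric with success probability 18/46, so its mean is 46/18.
E = 46/18 = 2.55556.

2.5556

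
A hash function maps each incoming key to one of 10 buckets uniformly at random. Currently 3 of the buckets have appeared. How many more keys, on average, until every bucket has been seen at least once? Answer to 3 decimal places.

With k distinct buckets already seen, the next new one takes an expected 10/(10-k) keys.
Sum over k = 3,...,9: E = 10/7 + 10/6 + 10/5 + ... + 10/2 + 10/1 = 25.9286.

25.929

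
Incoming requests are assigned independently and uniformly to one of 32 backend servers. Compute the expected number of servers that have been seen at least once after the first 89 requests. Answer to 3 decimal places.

30.103

For each server, P(seen in 89 requests) = 1 - (31/32)^89 = 0.9407.
By linearity of expectation, E[distinct seen] = 32·(1 - (31/32)^89) = 30.1033.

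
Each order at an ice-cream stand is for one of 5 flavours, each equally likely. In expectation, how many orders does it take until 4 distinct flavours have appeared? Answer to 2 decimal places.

With k distinct flavours already seen, the next new one arrives after an expected 5/(5-k) orders.
Sum over k = 0,...,3: E = 5/5 + 5/4 + 5/3 + 5/2 = 6.417.

6.42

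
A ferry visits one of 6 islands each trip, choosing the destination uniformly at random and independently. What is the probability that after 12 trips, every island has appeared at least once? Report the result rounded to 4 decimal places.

0.4378

Let A_i be the event that island i is missing after 12 trips. By inclusion–exclusion on the A_i,
P(all seen) = Σ_{j=0}^{6} (-1)^j C(6,j)((6-j)/6)^12
= 1.00000 - 0.67294 + 0.11561 - 0.00488 + 0.00003 - 0.00000 + 0.00000
= 0.43782.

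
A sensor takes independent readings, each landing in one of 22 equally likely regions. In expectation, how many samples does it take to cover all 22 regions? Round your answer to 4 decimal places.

81.1979

After k distinct regions have appeared, the next sample gives a new one with probability (22-k)/22, so the expected wait for the (k+1)-th is 22/(22-k).
E[T] = 22/22 + 22/21 + 22/20 + ... + 22/2 + 22/1 = 22·H_{22}.
H_{22} = 3.69081, so E[T] = 81.19789.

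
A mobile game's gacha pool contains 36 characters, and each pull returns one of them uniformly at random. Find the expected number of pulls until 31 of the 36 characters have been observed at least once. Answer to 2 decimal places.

With k distinct characters already seen, the next new one arrives after an expected 36/(36-k) pulls.
Sum over k = 0,...,30: E = 36/36 + 36/35 + 36/34 + ... + 36/7 + 36/6 = 68.084.

68.08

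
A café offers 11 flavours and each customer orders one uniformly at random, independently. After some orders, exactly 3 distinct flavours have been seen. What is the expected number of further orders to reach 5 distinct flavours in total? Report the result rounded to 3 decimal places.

With k distinct flavours already seen, the next new one takes an expected 11/(11-k) orders.
Sum over k = 3,...,4: E = 11/8 + 11/7 = 2.9464.

2.946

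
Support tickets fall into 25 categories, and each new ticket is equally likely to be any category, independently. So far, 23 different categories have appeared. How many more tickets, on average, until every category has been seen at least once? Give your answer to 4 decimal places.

37.5000

With k distinct categories already seen, the next new one takes an expected 25/(25-k) tickets.
Sum over k = 23,...,24: E = 25/2 + 25/1 = 37.50000.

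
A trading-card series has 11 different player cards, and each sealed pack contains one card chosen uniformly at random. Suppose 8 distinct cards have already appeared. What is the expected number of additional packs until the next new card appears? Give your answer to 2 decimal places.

Each pack yields a new card with probability (11-8)/11 = 3/11, so the wait is geometric with mean 11/3.
E = 11/3 = 3.667.

3.67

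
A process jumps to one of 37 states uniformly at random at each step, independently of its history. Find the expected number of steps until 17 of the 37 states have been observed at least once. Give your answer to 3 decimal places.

22.342

With k distinct states already seen, the next new one arrives after an expected 37/(37-k) steps.
Sum over k = 0,...,16: E = 37/37 + 37/36 + 37/35 + ... + 37/22 + 37/21 = 22.3423.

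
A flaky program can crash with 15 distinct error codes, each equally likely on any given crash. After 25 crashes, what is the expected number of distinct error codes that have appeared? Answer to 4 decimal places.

12.3269

For each error code, P(seen in 25 crashes) = 1 - (14/15)^25 = 0.82180.
By linearity of expectation, E[distinct seen] = 15·(1 - (14/15)^25) = 12.32693.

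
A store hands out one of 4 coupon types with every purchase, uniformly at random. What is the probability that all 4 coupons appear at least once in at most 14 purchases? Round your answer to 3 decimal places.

Let A_i be the event that coupon i is missing after 14 purchases. By inclusion–exclusion on the A_i,
P(all seen) = Σ_{j=0}^{4} (-1)^j C(4,j)((4-j)/4)^14
= 1.0000 - 0.0713 + 0.0004 - 0.0000 + 0.0000
= 0.9291.

0.929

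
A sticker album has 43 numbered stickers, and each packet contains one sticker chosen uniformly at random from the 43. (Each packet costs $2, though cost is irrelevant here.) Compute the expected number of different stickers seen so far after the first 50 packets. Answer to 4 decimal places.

For each sticker, P(seen in 50 packets) = 1 - (42/43)^50 = 0.69165.
By linearity of expectation, E[distinct seen] = 43·(1 - (42/43)^50) = 29.74102.

29.7410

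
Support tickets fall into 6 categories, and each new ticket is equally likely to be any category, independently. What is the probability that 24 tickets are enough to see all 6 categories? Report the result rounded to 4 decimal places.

Let A_i be the event that category i is missing after 24 tickets. By inclusion–exclusion on the A_i,
P(all seen) = Σ_{j=0}^{6} (-1)^j C(6,j)((6-j)/6)^24
= 1.00000 - 0.07547 + 0.00089 - 0.00000 + 0.00000 - 0.00000 + 0.00000
= 0.92542.

0.9254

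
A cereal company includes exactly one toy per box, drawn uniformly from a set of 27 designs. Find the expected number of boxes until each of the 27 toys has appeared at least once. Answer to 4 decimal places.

The wait to go from k to k+1 distinct toys is geometric with mean 27/(27-k).
E[T] = 27/27 + 27/26 + 27/25 + ... + 27/2 + 27/1 = 27·H_{27}.
H_{27} = 3.89146, so E[T] = 105.06933.

105.0693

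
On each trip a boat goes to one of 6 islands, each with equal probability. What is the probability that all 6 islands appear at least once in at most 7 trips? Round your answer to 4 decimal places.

0.0540

Let A_i be the event that island i is missing after 7 trips. By inclusion–exclusion on the A_i,
P(all seen) = Σ_{j=0}^{6} (-1)^j C(6,j)((6-j)/6)^7
= 1.00000 - 1.67449 + 0.87791 - 0.15625 + 0.00686 - 0.00002 + 0.00000
= 0.05401.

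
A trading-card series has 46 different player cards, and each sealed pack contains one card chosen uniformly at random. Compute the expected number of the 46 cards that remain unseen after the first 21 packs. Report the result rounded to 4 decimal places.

For each card, P(unseen after 21) = (45/46)^21 = 0.63030.
By linearity of expectation, E[unseen] = 46·(45/46)^21 = 28.99387.

28.9939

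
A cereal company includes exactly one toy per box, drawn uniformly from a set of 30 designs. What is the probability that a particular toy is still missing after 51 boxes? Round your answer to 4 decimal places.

0.1775

Each box misses the fixed toy with probability (30-1)/30 = 29/30, independently.
P(still missing after 51) = (29/30)^51 = 0.17747.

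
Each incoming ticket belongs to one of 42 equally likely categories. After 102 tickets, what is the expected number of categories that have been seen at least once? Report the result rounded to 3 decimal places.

For each category, P(seen in 102 tickets) = 1 - (41/42)^102 = 0.9144.
By linearity of expectation, E[distinct seen] = 42·(1 - (41/42)^102) = 38.4044.

38.404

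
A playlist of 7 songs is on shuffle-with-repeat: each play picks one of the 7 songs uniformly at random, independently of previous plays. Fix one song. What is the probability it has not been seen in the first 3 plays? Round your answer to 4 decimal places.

0.6297

On each play the fixed song fails to appear with probability 6/7.
P(still missing after 3) = (6/7)^3 = 0.62974.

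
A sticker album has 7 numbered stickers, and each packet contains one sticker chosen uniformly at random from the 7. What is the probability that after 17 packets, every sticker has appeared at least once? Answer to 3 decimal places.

Let A_i be the event that sticker i is missing after 17 packets. By inclusion–exclusion on the A_i,
P(all seen) = Σ_{j=0}^{7} (-1)^j C(7,j)((7-j)/7)^17
= 1.0000 - 0.5093 + 0.0689 - 0.0026 + 0.0000 - 0.0000 + 0.0000 - 0.0000
= 0.5570.

0.557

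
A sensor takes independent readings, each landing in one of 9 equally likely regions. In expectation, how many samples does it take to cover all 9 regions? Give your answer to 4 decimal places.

Split into phases: going from k distinct to k+1 distinct takes on average 9/(9-k) samples.
E[T] = 9/9 + 9/8 + 9/7 + ... + 9/2 + 9/1 = 9·H_{9}.
H_{9} = 2.82897, so E[T] = 25.46071.

25.4607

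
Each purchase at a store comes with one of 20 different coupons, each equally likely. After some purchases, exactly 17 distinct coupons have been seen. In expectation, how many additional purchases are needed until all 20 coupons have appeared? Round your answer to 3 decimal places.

The wait to go from k to k+1 distinct coupons is geometric with mean 20/(20-k).
Sum over k = 17,...,19: E = 20/3 + 20/2 + 20/1 = 36.6667.

36.667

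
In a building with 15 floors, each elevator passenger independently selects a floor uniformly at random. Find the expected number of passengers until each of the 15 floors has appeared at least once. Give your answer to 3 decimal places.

49.773

After k distinct floors have appeared, the next passenger gives a new one with probability (15-k)/15, so the expected wait for the (k+1)-th is 15/(15-k).
E[T] = 15/15 + 15/14 + 15/13 + ... + 15/2 + 15/1 = 15·H_{15}.
H_{15} = 3.3182, so E[T] = 49.7734.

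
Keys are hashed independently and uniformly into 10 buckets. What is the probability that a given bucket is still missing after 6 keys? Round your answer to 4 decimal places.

Each key misses the fixed bucket with probability (10-1)/10 = 9/10, independently.
P(still missing after 6) = (9/10)^6 = 0.53144.

0.5314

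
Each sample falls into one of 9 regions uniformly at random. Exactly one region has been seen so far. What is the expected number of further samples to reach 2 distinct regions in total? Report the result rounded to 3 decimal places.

1.125

From k distinct to k+1 distinct takes on average 9/(9-k) samples.
Only the k = 1 term is needed: E = 9/8 = 1.1250.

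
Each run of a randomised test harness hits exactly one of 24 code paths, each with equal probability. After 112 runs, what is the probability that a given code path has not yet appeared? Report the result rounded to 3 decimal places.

Each run misses the fixed code path with probability (24-1)/24 = 23/24, independently.
P(still missing after 112) = (23/24)^112 = 0.0085.

0.009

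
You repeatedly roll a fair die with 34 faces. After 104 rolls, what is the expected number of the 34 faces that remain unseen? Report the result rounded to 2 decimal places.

1.52

For each face, P(unseen after 104) = (33/34)^104 = 0.045.
By linearity of expectation, E[unseen] = 34·(33/34)^104 = 1.524.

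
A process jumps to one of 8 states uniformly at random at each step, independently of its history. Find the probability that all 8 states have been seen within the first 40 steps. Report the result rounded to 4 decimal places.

By inclusion–exclusion over which states are missing,
P(all seen) = Σ_{j=0}^{8} (-1)^j C(8,j)((8-j)/8)^40
= 1.00000 - 0.03832 + 0.00028 - 0.00000 + 0.00000 - 0.00000 + 0.00000 - 0.00000 + 0.00000
= 0.96196.

0.9620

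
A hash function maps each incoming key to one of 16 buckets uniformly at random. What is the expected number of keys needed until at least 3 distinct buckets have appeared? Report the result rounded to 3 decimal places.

With k distinct buckets already seen, the next new one arrives after an expected 16/(16-k) keys.
Sum over k = 0,...,2: E = 16/16 + 16/15 + 16/14 = 3.2095.

3.210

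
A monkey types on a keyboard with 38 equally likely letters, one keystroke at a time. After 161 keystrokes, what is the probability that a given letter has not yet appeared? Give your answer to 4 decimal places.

0.0137

On each keystroke the fixed letter fails to appear with probability 37/38.
P(still missing after 161) = (37/38)^161 = 0.01366.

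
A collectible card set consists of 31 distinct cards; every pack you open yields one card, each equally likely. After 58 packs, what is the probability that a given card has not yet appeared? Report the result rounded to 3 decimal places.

On each pack the fixed card fails to appear with probability 30/31.
P(still missing after 58) = (30/31)^58 = 0.1493.

0.149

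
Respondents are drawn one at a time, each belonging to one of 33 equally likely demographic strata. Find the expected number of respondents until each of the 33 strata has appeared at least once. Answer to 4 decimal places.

134.9303

Split into phases: going from k distinct to k+1 distinct takes on average 33/(33-k) respondents.
E[T] = 33/33 + 33/32 + 33/31 + ... + 33/2 + 33/1 = 33·H_{33}.
H_{33} = 4.08880, so E[T] = 134.93034.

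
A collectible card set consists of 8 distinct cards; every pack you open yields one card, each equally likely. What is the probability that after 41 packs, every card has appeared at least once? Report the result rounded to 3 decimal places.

By inclusion–exclusion over which cards are missing,
P(all seen) = Σ_{j=0}^{8} (-1)^j C(8,j)((8-j)/8)^41
= 1.0000 - 0.0335 + 0.0002 - 0.0000 + 0.0000 - 0.0000 + 0.0000 - 0.0000 + 0.0000
= 0.9667.

0.967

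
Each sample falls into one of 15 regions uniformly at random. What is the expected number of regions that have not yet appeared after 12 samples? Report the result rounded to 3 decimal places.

6.554

For each region, P(unseen after 12) = (14/15)^12 = 0.4370.
By linearity of expectation, E[unseen] = 15·(14/15)^12 = 6.5544.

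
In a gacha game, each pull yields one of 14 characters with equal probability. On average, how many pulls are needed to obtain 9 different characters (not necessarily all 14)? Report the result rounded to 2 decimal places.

13.56

Going from k to k+1 distinct takes a geometric number of pulls with mean 14/(14-k).
Sum over k = 0,...,8: E = 14/14 + 14/13 + 14/12 + ... + 14/7 + 14/6 = 13.555.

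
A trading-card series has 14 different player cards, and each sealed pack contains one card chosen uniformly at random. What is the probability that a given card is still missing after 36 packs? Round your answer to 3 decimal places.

On each pack the fixed card fails to appear with probability 13/14.
P(still missing after 36) = (13/14)^36 = 0.0694.

0.069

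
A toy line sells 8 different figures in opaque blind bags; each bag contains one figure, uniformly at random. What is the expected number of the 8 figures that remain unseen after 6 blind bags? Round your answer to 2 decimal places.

For each figure, P(unseen after 6) = (7/8)^6 = 0.449.
By linearity of expectation, E[unseen] = 8·(7/8)^6 = 3.590.

3.59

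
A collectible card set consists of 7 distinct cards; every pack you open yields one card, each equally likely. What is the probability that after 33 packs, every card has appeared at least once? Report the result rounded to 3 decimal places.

0.957

By inclusion–exclusion over which cards are missing,
P(all seen) = Σ_{j=0}^{7} (-1)^j C(7,j)((7-j)/7)^33
= 1.0000 - 0.0432 + 0.0003 - 0.0000 + 0.0000 - 0.0000 + 0.0000 - 0.0000
= 0.9571.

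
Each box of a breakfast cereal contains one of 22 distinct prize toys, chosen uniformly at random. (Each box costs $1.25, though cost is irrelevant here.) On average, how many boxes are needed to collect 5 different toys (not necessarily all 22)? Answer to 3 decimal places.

Going from k to k+1 distinct takes a geometric number of boxes with mean 22/(22-k).
Sum over k = 0,...,4: E = 22/22 + 22/21 + 22/20 + 22/19 + 22/18 = 5.5277.

5.528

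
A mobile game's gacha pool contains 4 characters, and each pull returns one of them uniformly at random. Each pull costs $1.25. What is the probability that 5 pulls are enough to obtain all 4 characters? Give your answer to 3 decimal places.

0.234

By inclusion–exclusion over which characters are missing,
P(all seen) = Σ_{j=0}^{4} (-1)^j C(4,j)((4-j)/4)^5
= 1.0000 - 0.9492 + 0.1875 - 0.0039 + 0.0000
= 0.2344.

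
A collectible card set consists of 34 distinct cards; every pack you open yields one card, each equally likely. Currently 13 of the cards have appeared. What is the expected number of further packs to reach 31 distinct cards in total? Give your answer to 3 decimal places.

61.609

With k distinct cards already seen, the next new one takes an expected 34/(34-k) packs.
Sum over k = 13,...,30: E = 34/21 + 34/20 + 34/19 + ... + 34/5 + 34/4 = 61.6089.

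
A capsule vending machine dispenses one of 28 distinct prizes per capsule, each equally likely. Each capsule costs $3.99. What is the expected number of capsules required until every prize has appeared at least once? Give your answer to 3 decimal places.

Split into phases: going from k distinct to k+1 distinct takes on average 28/(28-k) capsules.
E[T] = 28/28 + 28/27 + 28/26 + ... + 28/2 + 28/1 = 28·H_{28}.
H_{28} = 3.9272, so E[T] = 109.9608.

109.961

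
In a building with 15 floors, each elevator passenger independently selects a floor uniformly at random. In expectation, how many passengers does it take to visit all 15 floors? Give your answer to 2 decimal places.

49.77

The wait to go from k to k+1 distinct floors is geometric with mean 15/(15-k).
E[T] = 15/15 + 15/14 + 15/13 + ... + 15/2 + 15/1 = 15·H_{15}.
H_{15} = 3.318, so E[T] = 49.773.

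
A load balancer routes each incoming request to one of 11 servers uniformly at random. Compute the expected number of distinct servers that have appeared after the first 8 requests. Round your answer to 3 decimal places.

5.868

For each server, P(seen in 8 requests) = 1 - (10/11)^8 = 0.5335.
By linearity of expectation, E[distinct seen] = 11·(1 - (10/11)^8) = 5.8684.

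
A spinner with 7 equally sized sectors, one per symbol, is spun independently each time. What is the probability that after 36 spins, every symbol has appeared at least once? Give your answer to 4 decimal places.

0.9729

By inclusion–exclusion over which symbols are missing,
P(all seen) = Σ_{j=0}^{7} (-1)^j C(7,j)((7-j)/7)^36
= 1.00000 - 0.02723 + 0.00012 - 0.00000 + 0.00000 - 0.00000 + 0.00000 - 0.00000
= 0.97289.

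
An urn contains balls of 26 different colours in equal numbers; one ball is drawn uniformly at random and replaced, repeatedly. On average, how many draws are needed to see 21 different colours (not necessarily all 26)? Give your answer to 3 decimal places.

Going from k to k+1 distinct takes a geometric number of draws with mean 26/(26-k).
Sum over k = 0,...,20: E = 26/26 + 26/25 + 26/24 + ... + 26/7 + 26/6 = 40.8482.

40.848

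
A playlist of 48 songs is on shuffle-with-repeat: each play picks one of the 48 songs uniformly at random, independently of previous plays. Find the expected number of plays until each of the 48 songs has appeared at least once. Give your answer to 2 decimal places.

After k distinct songs have appeared, the next play gives a new one with probability (48-k)/48, so the expected wait for the (k+1)-th is 48/(48-k).
E[T] = 48/48 + 48/47 + 48/46 + ... + 48/2 + 48/1 = 48·H_{48}.
H_{48} = 4.459, so E[T] = 214.022.

214.02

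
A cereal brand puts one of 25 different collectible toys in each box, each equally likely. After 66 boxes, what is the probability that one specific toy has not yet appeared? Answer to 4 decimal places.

Each box misses the fixed toy with probability (25-1)/25 = 24/25, independently.
P(still missing after 66) = (24/25)^66 = 0.06759.

0.0676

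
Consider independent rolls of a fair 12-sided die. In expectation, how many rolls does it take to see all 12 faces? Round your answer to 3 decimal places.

The wait to go from k to k+1 distinct faces is geometric with mean 12/(12-k).
E[T] = 12/12 + 12/11 + 12/10 + ... + 12/2 + 12/1 = 12·H_{12}.
H_{12} = 3.1032, so E[T] = 37.2385.

37.239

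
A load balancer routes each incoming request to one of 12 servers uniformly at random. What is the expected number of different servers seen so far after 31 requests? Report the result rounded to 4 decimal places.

For each server, P(seen in 31 requests) = 1 - (11/12)^31 = 0.93262.
By linearity of expectation, E[distinct seen] = 12·(1 - (11/12)^31) = 11.19140.

11.1914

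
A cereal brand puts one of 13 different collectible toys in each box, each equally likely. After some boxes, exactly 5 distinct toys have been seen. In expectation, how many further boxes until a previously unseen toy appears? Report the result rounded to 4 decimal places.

The number of boxes until the next new toy is geometric with success probability 8/13, so its mean is 13/8.
E = 13/8 = 1.62500.

1.6250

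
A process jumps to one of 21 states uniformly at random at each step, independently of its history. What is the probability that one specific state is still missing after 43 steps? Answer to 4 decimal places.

0.1227

Each step misses the fixed state with probability (21-1)/21 = 20/21, independently.
P(still missing after 43) = (20/21)^43 = 0.12270.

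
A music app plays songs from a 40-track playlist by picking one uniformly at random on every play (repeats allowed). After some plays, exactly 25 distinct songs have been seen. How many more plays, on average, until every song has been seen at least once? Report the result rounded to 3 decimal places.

From k distinct to k+1 distinct takes on average 40/(40-k) plays.
Sum over k = 25,...,39: E = 40/15 + 40/14 + 40/13 + ... + 40/2 + 40/1 = 132.7292.

132.729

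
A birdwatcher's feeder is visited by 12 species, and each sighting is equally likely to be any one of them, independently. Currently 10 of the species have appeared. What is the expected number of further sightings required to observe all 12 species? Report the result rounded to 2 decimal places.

From k distinct to k+1 distinct takes on average 12/(12-k) sightings.
Sum over k = 10,...,11: E = 12/2 + 12/1 = 18.000.

18.00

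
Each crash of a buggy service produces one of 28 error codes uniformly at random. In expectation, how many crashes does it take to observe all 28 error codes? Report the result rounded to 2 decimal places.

After k distinct error codes have appeared, the next crash gives a new one with probability (28-k)/28, so the expected wait for the (k+1)-th is 28/(28-k).
E[T] = 28/28 + 28/27 + 28/26 + ... + 28/2 + 28/1 = 28·H_{28}.
H_{28} = 3.927, so E[T] = 109.961.

109.96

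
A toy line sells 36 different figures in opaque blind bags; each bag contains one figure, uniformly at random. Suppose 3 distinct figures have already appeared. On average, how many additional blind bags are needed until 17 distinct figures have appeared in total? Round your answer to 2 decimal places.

19.48

The wait to go from k to k+1 distinct figures is geometric with mean 36/(36-k).
Sum over k = 3,...,16: E = 36/33 + 36/32 + 36/31 + ... + 36/21 + 36/20 = 19.478.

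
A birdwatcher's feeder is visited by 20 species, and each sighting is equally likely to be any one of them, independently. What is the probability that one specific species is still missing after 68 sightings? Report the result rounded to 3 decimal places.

0.031

On each sighting the fixed species fails to appear with probability 19/20.
P(still missing after 68) = (19/20)^68 = 0.0306.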